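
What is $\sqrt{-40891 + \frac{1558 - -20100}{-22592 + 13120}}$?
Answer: $\frac{i \sqrt{14331624770}}{592} \approx 202.22 i$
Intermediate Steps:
$\sqrt{-40891 + \frac{1558 - -20100}{-22592 + 13120}} = \sqrt{-40891 + \frac{1558 + 20100}{-9472}} = \sqrt{-40891 + 21658 \left(- \frac{1}{9472}\right)} = \sqrt{-40891 - \frac{10829}{4736}} = \sqrt{- \frac{193670605}{4736}} = \frac{i \sqrt{14331624770}}{592}$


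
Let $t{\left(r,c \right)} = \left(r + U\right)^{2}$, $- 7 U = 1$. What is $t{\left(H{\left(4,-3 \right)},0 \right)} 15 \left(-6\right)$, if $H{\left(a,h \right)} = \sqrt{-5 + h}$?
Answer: $\frac{35190}{49} + \frac{360 i \sqrt{2}}{7} \approx 718.16 + 72.731 i$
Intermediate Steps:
$U = - \frac{1}{7}$ ($U = \left(- \frac{1}{7}\right) 1 = - \frac{1}{7} \approx -0.14286$)
$t{\left(r,c \right)} = \left(- \frac{1}{7} + r\right)^{2}$ ($t{\left(r,c \right)} = \left(r - \frac{1}{7}\right)^{2} = \left(- \frac{1}{7} + r\right)^{2}$)
$t{\left(H{\left(4,-3 \right)},0 \right)} 15 \left(-6\right) = \frac{\left(-1 + 7 \sqrt{-5 - 3}\right)^{2}}{49} \cdot 15 \left(-6\right) = \frac{\left(-1 + 7 \sqrt{-8}\right)^{2}}{49} \cdot 15 \left(-6\right) = \frac{\left(-1 + 7 \cdot 2 i \sqrt{2}\right)^{2}}{49} \cdot 15 \left(-6\right) = \frac{\left(-1 + 14 i \sqrt{2}\right)^{2}}{49} \cdot 15 \left(-6\right) = \frac{15 \left(-1 + 14 i \sqrt{2}\right)^{2}}{49} \left(-6\right) = - \frac{90 \left(-1 + 14 i \sqrt{2}\right)^{2}}{49}$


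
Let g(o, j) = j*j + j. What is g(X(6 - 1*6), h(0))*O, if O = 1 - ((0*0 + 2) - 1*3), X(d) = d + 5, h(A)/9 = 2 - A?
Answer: 684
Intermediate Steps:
h(A) = 18 - 9*A (h(A) = 9*(2 - A) = 18 - 9*A)
X(d) = 5 + d
g(o, j) = j + j² (g(o, j) = j² + j = j + j²)
O = 2 (O = 1 - ((0 + 2) - 3) = 1 - (2 - 3) = 1 - 1*(-1) = 1 + 1 = 2)
g(X(6 - 1*6), h(0))*O = ((18 - 9*0)*(1 + (18 - 9*0)))*2 = ((18 + 0)*(1 + (18 + 0)))*2 = (18*(1 + 18))*2 = (18*19)*2 = 342*2 = 684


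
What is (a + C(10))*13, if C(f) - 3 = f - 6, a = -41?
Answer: -442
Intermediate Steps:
C(f) = -3 + f (C(f) = 3 + (f - 6) = 3 + (-6 + f) = -3 + f)
(a + C(10))*13 = (-41 + (-3 + 10))*13 = (-41 + 7)*13 = -34*13 = -442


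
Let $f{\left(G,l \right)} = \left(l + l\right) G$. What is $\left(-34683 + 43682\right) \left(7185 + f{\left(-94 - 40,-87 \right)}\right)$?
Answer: $274478499$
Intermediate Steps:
$f{\left(G,l \right)} = 2 G l$ ($f{\left(G,l \right)} = 2 l G = 2 G l$)
$\left(-34683 + 43682\right) \left(7185 + f{\left(-94 - 40,-87 \right)}\right) = \left(-34683 + 43682\right) \left(7185 + 2 \left(-94 - 40\right) \left(-87\right)\right) = 8999 \left(7185 + 2 \left(-134\right) \left(-87\right)\right) = 8999 \left(7185 + 23316\right) = 8999 \cdot 30501 = 274478499$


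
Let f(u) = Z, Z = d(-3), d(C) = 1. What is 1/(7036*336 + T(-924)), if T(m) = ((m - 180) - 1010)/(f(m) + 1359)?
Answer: 680/1607584223 ≈ 4.2300e-7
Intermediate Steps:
Z = 1
f(u) = 1
T(m) = -7/8 + m/1360 (T(m) = ((m - 180) - 1010)/(1 + 1359) = ((-180 + m) - 1010)/1360 = (-1190 + m)*(1/1360) = -7/8 + m/1360)
1/(7036*336 + T(-924)) = 1/(7036*336 + (-7/8 + (1/1360)*(-924))) = 1/(2364096 + (-7/8 - 231/340)) = 1/(2364096 - 1057/680) = 1/(1607584223/680) = 680/1607584223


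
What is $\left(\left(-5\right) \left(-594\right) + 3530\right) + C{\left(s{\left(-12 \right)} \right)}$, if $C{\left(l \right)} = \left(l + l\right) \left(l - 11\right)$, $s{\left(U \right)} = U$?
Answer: $7052$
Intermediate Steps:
$C{\left(l \right)} = 2 l \left(-11 + l\right)$
$\left(\left(-5\right) \left(-594\right) + 3530\right) + C{\left(s{\left(-12 \right)} \right)} = \left(\left(-5\right) \left(-594\right) + 3530\right) + 2 \left(-12\right) \left(-11 - 12\right) = \left(2970 + 3530\right) + 2 \left(-12\right) \left(-23\right) = 6500 + 552 = 7052$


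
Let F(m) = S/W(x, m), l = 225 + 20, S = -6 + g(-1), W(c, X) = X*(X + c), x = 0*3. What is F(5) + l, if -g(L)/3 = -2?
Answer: 245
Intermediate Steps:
g(L) = 6 (g(L) = -3*(-2) = 6)
x = 0
S = 0 (S = -6 + 6 = 0)
l = 245
F(m) = 0 (F(m) = 0/((m*(m + 0))) = 0/((m*m)) = 0/(m²) = 0/m² = 0)
F(5) + l = 0 + 245 = 245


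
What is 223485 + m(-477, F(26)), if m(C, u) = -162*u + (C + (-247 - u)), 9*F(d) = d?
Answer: 2000611/9 ≈ 2.2229e+5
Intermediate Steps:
F(d) = d/9
m(C, u) = -247 + C - 163*u (m(C, u) = -162*u + (-247 + C - u) = -247 + C - 163*u)
223485 + m(-477, F(26)) = 223485 + (-247 - 477 - 163*26/9) = 223485 + (-247 - 477 - 4238/9) = 223485 - 10754/9 = 2000611/9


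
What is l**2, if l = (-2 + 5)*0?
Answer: 0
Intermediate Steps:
l = 0 (l = 3*0 = 0)
l**2 = 0**2 = 0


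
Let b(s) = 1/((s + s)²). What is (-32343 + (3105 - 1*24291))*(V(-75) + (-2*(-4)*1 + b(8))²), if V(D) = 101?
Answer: -579051938073/65536 ≈ -8.8356e+6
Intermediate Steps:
b(s) = 1/(4*s²) (b(s) = 1/((2*s)²) = 1/(4*s²))
(-32343 + (3105 - 1*24291))*(V(-75) + (-2*(-4)*1 + b(8))²) = (-32343 + (3105 - 1*24291))*(101 + (-2*(-4)*1 + (¼)/8²)²) = (-32343 + (3105 - 24291))*(101 + (8*1 + (¼)*(1/64))²) = (-32343 - 21186)*(101 + (8 + 1/256)²) = -53529*(101 + (2049/256)²) = -53529*(101 + 4198401/65536) = -53529*10817537/65536 = -579051938073/65536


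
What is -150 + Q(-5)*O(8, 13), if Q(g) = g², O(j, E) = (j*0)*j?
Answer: -150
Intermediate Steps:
O(j, E) = 0 (O(j, E) = 0*j = 0)
-150 + Q(-5)*O(8, 13) = -150 + (-5)²*0 = -150 + 25*0 = -150 + 0 = -150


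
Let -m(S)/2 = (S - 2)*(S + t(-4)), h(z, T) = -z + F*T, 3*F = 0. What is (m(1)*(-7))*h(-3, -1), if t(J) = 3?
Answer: -168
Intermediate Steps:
F = 0 (F = (1/3)*0 = 0)
h(z, T) = -z (h(z, T) = -z + 0*T = -z + 0 = -z)
m(S) = -2*(-2 + S)*(3 + S) (m(S) = -2*(S - 2)*(S + 3) = -2*(-2 + S)*(3 + S))
(m(1)*(-7))*h(-3, -1) = ((12 - 2*1 - 2*1**2)*(-7))*(-1*(-3)) = ((12 - 2 - 2*1)*(-7))*3 = ((12 - 2 - 2)*(-7))*3 = (8*(-7))*3 = -56*3 = -168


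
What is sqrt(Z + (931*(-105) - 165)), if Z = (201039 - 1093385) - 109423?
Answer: I*sqrt(1099689) ≈ 1048.7*I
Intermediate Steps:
Z = -1001769 (Z = -892346 - 109423 = -1001769)
sqrt(Z + (931*(-105) - 165)) = sqrt(-1001769 + (931*(-105) - 165)) = sqrt(-1001769 + (-97755 - 165)) = sqrt(-1001769 - 97920) = sqrt(-1099689) = I*sqrt(1099689)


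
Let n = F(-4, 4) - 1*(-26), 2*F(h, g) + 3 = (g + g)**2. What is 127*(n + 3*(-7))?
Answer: 9017/2 ≈ 4508.5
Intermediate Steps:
F(h, g) = -3/2 + 2*g**2 (F(h, g) = -3/2 + (g + g)**2/2 = -3/2 + (2*g)**2/2 = -3/2 + (4*g**2)/2 = -3/2 + 2*g**2)
n = 113/2 (n = (-3/2 + 2*4**2) - 1*(-26) = (-3/2 + 2*16) + 26 = (-3/2 + 32) + 26 = 61/2 + 26 = 113/2 ≈ 56.500)
127*(n + 3*(-7)) = 127*(113/2 + 3*(-7)) = 127*(113/2 - 21) = 127*(71/2) = 9017/2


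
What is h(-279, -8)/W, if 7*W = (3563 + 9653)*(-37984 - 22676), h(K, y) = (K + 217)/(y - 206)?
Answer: -31/12254290560 ≈ -2.5297e-9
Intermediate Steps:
h(K, y) = (217 + K)/(-206 + y)
W = -114526080 (W = ((3563 + 9653)*(-37984 - 22676))/7 = (13216*(-60660))/7 = (⅐)*(-801682560) = -114526080)
h(-279, -8)/W = ((217 - 279)/(-206 - 8))/(-114526080) = (-62/(-214))*(-1/114526080) = -1/214*(-62)*(-1/114526080) = (31/107)*(-1/114526080) = -31/12254290560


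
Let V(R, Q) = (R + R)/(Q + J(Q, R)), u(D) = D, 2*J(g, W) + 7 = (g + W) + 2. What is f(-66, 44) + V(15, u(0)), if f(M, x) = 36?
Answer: 42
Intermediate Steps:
J(g, W) = -5/2 + W/2 + g/2 (J(g, W) = -7/2 + ((g + W) + 2)/2 = -7/2 + ((W + g) + 2)/2 = -7/2 + (2 + W + g)/2 = -7/2 + (1 + W/2 + g/2) = -5/2 + W/2 + g/2)
V(R, Q) = 2*R/(-5/2 + R/2 + 3*Q/2) (V(R, Q) = (R + R)/(Q + (-5/2 + R/2 + Q/2)) = (2*R)/(Q + (-5/2 + Q/2 + R/2)) = (2*R)/(-5/2 + R/2 + 3*Q/2) = 2*R/(-5/2 + R/2 + 3*Q/2))
f(-66, 44) + V(15, u(0)) = 36 + 4*15/(-5 + 15 + 3*0) = 36 + 4*15/(-5 + 15 + 0) = 36 + 4*15/10 = 36 + 4*15*(⅒) = 36 + 6 = 42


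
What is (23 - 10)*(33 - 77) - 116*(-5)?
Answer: 8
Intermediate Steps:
(23 - 10)*(33 - 77) - 116*(-5) = 13*(-44) + 580 = -572 + 580 = 8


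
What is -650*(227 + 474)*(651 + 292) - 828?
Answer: -429678778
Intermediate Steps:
-650*(227 + 474)*(651 + 292) - 828 = -455650*943 - 828 = -650*661043 - 828 = -429677950 - 828 = -429678778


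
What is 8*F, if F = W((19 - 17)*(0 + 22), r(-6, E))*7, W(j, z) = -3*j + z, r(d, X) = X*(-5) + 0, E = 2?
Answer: -7952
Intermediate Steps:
r(d, X) = -5*X (r(d, X) = -5*X + 0 = -5*X)
W(j, z) = z - 3*j
F = -994 (F = (-5*2 - 3*(19 - 17)*(0 + 22))*7 = (-10 - 6*22)*7 = (-10 - 3*44)*7 = (-10 - 132)*7 = -142*7 = -994)
8*F = 8*(-994) = -7952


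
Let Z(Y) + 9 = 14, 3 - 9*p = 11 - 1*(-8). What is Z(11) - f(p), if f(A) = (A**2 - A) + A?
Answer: 149/81 ≈ 1.8395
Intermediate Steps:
p = -16/9 (p = 1/3 - (11 - 1*(-8))/9 = 1/3 - (11 + 8)/9 = 1/3 - 1/9*19 = 1/3 - 19/9 = -16/9 ≈ -1.7778)
Z(Y) = 5 (Z(Y) = -9 + 14 = 5)
f(A) = A**2
Z(11) - f(p) = 5 - (-16/9)**2 = 5 - 1*256/81 = 5 - 256/81 = 149/81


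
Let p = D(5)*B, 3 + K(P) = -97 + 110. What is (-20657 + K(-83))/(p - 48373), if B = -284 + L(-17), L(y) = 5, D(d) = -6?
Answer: 20647/46699 ≈ 0.44213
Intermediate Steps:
K(P) = 10 (K(P) = -3 + (-97 + 110) = -3 + 13 = 10)
B = -279 (B = -284 + 5 = -279)
p = 1674 (p = -6*(-279) = 1674)
(-20657 + K(-83))/(p - 48373) = (-20657 + 10)/(1674 - 48373) = -20647/(-46699) = -20647*(-1/46699) = 20647/46699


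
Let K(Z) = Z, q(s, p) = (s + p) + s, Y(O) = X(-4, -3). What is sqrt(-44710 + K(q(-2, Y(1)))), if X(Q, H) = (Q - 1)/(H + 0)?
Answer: I*sqrt(402411)/3 ≈ 211.45*I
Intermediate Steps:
X(Q, H) = (-1 + Q)/H
Y(O) = 5/3 (Y(O) = (-1 - 4)/(-3) = -1/3*(-5) = 5/3)
q(s, p) = p + 2*s (q(s, p) = (p + s) + s = p + 2*s)
sqrt(-44710 + K(q(-2, Y(1)))) = sqrt(-44710 + (5/3 + 2*(-2))) = sqrt(-44710 + (5/3 - 4)) = sqrt(-44710 - 7/3) = sqrt(-134137/3) = I*sqrt(402411)/3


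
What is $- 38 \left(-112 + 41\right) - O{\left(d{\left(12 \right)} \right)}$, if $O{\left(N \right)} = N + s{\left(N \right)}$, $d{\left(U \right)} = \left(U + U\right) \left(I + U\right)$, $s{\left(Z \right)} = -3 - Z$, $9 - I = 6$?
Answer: $2701$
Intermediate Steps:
$I = 3$ ($I = 9 - 6 = 3$)
$d{\left(U \right)} = 2 U \left(3 + U\right)$ ($d{\left(U \right)} = \left(U + U\right) \left(3 + U\right) = 2 U \left(3 + U\right)$)
$O{\left(N \right)} = -3$ ($O{\left(N \right)} = N - \left(3 + N\right) = -3$)
$- 38 \left(-112 + 41\right) - O{\left(d{\left(12 \right)} \right)} = - 38 \left(-112 + 41\right) - -3 = \left(-38\right) \left(-71\right) + 3 = 2698 + 3 = 2701$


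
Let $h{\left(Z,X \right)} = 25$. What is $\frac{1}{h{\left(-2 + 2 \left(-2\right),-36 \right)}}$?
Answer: $\frac{1}{25} \approx 0.04$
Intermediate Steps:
$\frac{1}{h{\left(-2 + 2 \left(-2\right),-36 \right)}} = \frac{1}{25}$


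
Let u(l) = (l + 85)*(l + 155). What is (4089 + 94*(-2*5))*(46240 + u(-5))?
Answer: 183397760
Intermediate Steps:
u(l) = (85 + l)*(155 + l)
(4089 + 94*(-2*5))*(46240 + u(-5)) = (4089 + 94*(-2*5))*(46240 + (13175 + (-5)**2 + 240*(-5))) = (4089 + 94*(-10))*(46240 + (13175 + 25 - 1200)) = (4089 - 940)*(46240 + 12000) = 3149*58240 = 183397760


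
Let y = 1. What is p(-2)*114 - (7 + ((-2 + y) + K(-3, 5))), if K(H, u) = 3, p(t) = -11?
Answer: -1263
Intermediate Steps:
p(-2)*114 - (7 + ((-2 + y) + K(-3, 5))) = -11*114 - (7 + ((-2 + 1) + 3)) = -1254 - (7 + (-1 + 3)) = -1254 - (7 + 2) = -1254 - 1*9 = -1254 - 9 = -1263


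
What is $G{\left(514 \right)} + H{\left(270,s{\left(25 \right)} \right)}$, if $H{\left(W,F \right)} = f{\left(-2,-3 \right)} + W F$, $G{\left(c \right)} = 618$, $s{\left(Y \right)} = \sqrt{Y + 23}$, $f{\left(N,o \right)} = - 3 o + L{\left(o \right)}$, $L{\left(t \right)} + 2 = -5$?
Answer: $620 + 1080 \sqrt{3} \approx 2490.6$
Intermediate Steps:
$L{\left(t \right)} = -7$ ($L{\left(t \right)} = -2 - 5 = -7$)
$f{\left(N,o \right)} = -7 - 3 o$ ($f{\left(N,o \right)} = - 3 o - 7 = -7 - 3 o$)
$s{\left(Y \right)} = \sqrt{23 + Y}$
$H{\left(W,F \right)} = 2 + F W$ ($H{\left(W,F \right)} = \left(-7 - -9\right) + W F = \left(-7 + 9\right) + F W = 2 + F W$)
$G{\left(514 \right)} + H{\left(270,s{\left(25 \right)} \right)} = 618 + \left(2 + \sqrt{23 + 25} \cdot 270\right) = 618 + \left(2 + \sqrt{48} \cdot 270\right) = 618 + \left(2 + 4 \sqrt{3} \cdot 270\right) = 618 + \left(2 + 1080 \sqrt{3}\right) = 620 + 1080 \sqrt{3}$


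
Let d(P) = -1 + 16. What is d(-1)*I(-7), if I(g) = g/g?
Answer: 15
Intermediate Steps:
I(g) = 1
d(P) = 15
d(-1)*I(-7) = 15*1 = 15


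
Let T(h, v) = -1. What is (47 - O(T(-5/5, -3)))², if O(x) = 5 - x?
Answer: 1681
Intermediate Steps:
(47 - O(T(-5/5, -3)))² = (47 - (5 - 1*(-1)))² = (47 - (5 + 1))² = (47 - 1*6)² = (47 - 6)² = 41² = 1681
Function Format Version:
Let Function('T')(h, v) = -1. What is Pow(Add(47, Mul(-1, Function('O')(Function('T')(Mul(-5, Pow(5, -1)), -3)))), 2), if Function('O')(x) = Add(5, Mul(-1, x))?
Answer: 1681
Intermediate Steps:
Pow(Add(47, Mul(-1, Function('O')(Function('T')(Mul(-5, Pow(5, -1)), -3)))), 2) = Pow(Add(47, Mul(-1, Add(5, Mul(-1, -1)))), 2) = Pow(Add(47, Mul(-1, Add(5, 1))), 2) = Pow(Add(47, Mul(-1, 6)), 2) = Pow(Add(47, -6), 2) = Pow(41, 2) = 1681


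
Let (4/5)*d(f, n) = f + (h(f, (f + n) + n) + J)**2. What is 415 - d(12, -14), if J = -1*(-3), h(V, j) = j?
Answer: 755/4 ≈ 188.75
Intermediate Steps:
J = 3
d(f, n) = 5*f/4 + 5*(3 + f + 2*n)**2/4 (d(f, n) = 5*(f + (((f + n) + n) + 3)**2)/4 = 5*(f + ((f + 2*n) + 3)**2)/4 = 5*(f + (3 + f + 2*n)**2)/4 = 5*f/4 + 5*(3 + f + 2*n)**2/4)
415 - d(12, -14) = 415 - ((5/4)*12 + 5*(3 + 12 + 2*(-14))**2/4) = 415 - (15 + 5*(3 + 12 - 28)**2/4) = 415 - (15 + (5/4)*(-13)**2) = 415 - (15 + (5/4)*169) = 415 - (15 + 845/4) = 415 - 1*905/4 = 415 - 905/4 = 755/4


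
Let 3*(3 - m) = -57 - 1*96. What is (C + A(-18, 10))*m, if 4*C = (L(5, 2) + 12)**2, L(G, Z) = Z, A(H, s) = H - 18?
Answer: 702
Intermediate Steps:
A(H, s) = -18 + H
C = 49 (C = (2 + 12)**2/4 = (1/4)*14**2 = (1/4)*196 = 49)
m = 54 (m = 3 - (-57 - 1*96)/3 = 3 - (-57 - 96)/3 = 3 - 1/3*(-153) = 3 + 51 = 54)
(C + A(-18, 10))*m = (49 + (-18 - 18))*54 = (49 - 36)*54 = 13*54 = 702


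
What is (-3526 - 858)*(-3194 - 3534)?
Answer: 29495552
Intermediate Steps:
(-3526 - 858)*(-3194 - 3534) = -4384*(-6728) = 29495552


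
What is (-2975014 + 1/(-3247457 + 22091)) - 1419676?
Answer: -14174483706541/3225366 ≈ -4.3947e+6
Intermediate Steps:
(-2975014 + 1/(-3247457 + 22091)) - 1419676 = (-2975014 + 1/(-3225366)) - 1419676 = (-2975014 - 1/3225366) - 1419676 = -9595509005125/3225366 - 1419676 = -14174483706541/3225366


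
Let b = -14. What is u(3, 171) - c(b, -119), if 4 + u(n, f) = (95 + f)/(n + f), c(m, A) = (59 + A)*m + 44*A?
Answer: 382237/87 ≈ 4393.5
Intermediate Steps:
c(m, A) = 44*A + m*(59 + A) (c(m, A) = m*(59 + A) + 44*A = 44*A + m*(59 + A))
u(n, f) = -4 + (95 + f)/(f + n) (u(n, f) = -4 + (95 + f)/(n + f) = -4 + (95 + f)/(f + n))
u(3, 171) - c(b, -119) = (95 - 4*3 - 3*171)/(171 + 3) - (44*(-119) + 59*(-14) - 119*(-14)) = (95 - 12 - 513)/174 - (-5236 - 826 + 1666) = (1/174)*(-430) - 1*(-4396) = -215/87 + 4396 = 382237/87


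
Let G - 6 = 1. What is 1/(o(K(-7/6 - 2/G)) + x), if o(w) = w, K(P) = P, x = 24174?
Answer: 42/1015247 ≈ 4.1369e-5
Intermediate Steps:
G = 7 (G = 6 + 1 = 7)
1/(o(K(-7/6 - 2/G)) + x) = 1/((-7/6 - 2/7) + 24174) = 1/(-61/42 + 24174) = 1/(1015247/42) = 42/1015247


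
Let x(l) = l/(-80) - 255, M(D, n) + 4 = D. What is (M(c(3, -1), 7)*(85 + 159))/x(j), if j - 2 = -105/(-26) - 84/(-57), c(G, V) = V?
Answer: 48214400/10081311 ≈ 4.7826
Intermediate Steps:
j = 3711/494 (j = 2 + (-105/(-26) - 84/(-57)) = 2 + (-105*(-1/26) - 84*(-1/57)) = 2 + (105/26 + 28/19) = 2 + 2723/494 = 3711/494 ≈ 7.5121)
M(D, n) = -4 + D
x(l) = -255 - l/80 (x(l) = -l/80 - 255 = -255 - l/80)
(M(c(3, -1), 7)*(85 + 159))/x(j) = ((-4 - 1)*(85 + 159))/(-255 - 1/80*3711/494) = (-5*244)/(-255 - 3711/39520) = -1220/(-10081311/39520) = -1220*(-39520/10081311) = 48214400/10081311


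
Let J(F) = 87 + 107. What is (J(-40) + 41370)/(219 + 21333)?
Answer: 10391/5388 ≈ 1.9285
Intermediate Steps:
J(F) = 194
(J(-40) + 41370)/(219 + 21333) = (194 + 41370)/(219 + 21333) = 41564/21552 = 41564*(1/21552) = 10391/5388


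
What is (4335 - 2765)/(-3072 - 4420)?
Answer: -785/3746 ≈ -0.20956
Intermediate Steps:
(4335 - 2765)/(-3072 - 4420) = 1570/(-7492) = 1570*(-1/7492) = -785/3746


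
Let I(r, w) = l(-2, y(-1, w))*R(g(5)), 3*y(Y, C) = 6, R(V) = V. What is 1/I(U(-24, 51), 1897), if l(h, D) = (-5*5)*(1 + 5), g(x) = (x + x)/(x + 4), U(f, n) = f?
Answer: -3/500 ≈ -0.0060000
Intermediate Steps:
g(x) = 2*x/(4 + x) (g(x) = (2*x)/(4 + x) = 2*x/(4 + x))
y(Y, C) = 2 (y(Y, C) = (⅓)*6 = 2)
l(h, D) = -150 (l(h, D) = -25*6 = -150)
I(r, w) = -500/3 (I(r, w) = -300*5/(4 + 5) = -300*5/9 = -150*10/9 = -500/3)
1/I(U(-24, 51), 1897) = 1/(-500/3) = -3/500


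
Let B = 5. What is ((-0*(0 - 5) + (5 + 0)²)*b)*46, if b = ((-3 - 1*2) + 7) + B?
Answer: 8050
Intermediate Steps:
b = 7 (b = ((-3 - 1*2) + 7) + 5 = ((-3 - 2) + 7) + 5 = (-5 + 7) + 5 = 2 + 5 = 7)
((-0*(0 - 5) + (5 + 0)²)*b)*46 = ((-0*(0 - 5) + (5 + 0)²)*7)*46 = ((-0*(-5) + 5²)*7)*46 = ((-5*0 + 25)*7)*46 = ((0 + 25)*7)*46 = (25*7)*46 = 175*46 = 8050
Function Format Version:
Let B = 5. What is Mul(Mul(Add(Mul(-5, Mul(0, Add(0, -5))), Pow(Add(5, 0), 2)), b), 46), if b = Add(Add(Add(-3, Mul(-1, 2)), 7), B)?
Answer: 8050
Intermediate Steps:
b = 7 (b = Add(Add(Add(-3, Mul(-1, 2)), 7), 5) = Add(Add(Add(-3, -2), 7), 5) = Add(Add(-5, 7), 5) = Add(2, 5) = 7)
Mul(Mul(Add(Mul(-5, Mul(0, Add(0, -5))), Pow(Add(5, 0), 2)), b), 46) = Mul(Mul(Add(Mul(-5, Mul(0, Add(0, -5))), Pow(Add(5, 0), 2)), 7), 46) = Mul(Mul(Add(Mul(-5, Mul(0, -5)), Pow(5, 2)), 7), 46) = Mul(Mul(Add(Mul(-5, 0), 25), 7), 46) = Mul(Mul(Add(0, 25), 7), 46) = Mul(Mul(25, 7), 46) = Mul(175, 46) = 8050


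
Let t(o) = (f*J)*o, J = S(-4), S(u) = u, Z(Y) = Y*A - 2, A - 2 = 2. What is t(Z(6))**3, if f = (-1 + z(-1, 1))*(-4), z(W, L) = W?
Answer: -348913664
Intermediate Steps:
A = 4 (A = 2 + 2 = 4)
Z(Y) = -2 + 4*Y (Z(Y) = Y*4 - 2 = 4*Y - 2 = -2 + 4*Y)
J = -4
f = 8 (f = (-1 - 1)*(-4) = -2*(-4) = 8)
t(o) = -32*o (t(o) = (8*(-4))*o = -32*o)
t(Z(6))**3 = (-32*(-2 + 4*6))**3 = (-32*(-2 + 24))**3 = (-32*22)**3 = (-704)**3 = -348913664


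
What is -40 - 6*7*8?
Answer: -376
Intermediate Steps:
-40 - 6*7*8 = -40 - 42*8 = -40 - 1*336 = -40 - 336 = -376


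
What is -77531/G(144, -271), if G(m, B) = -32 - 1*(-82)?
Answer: -77531/50 ≈ -1550.6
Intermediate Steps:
G(m, B) = 50 (G(m, B) = -32 + 82 = 50)
-77531/G(144, -271) = -77531/50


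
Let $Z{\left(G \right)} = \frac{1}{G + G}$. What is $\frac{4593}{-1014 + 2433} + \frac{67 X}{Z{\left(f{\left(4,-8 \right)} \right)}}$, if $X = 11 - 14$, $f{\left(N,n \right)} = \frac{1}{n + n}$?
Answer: $\frac{107321}{3784} \approx 28.362$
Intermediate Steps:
$f{\left(N,n \right)} = \frac{1}{2 n}$
$X = -3$
$Z{\left(G \right)} = \frac{1}{2 G}$
$\frac{4593}{-1014 + 2433} + \frac{67 X}{Z{\left(f{\left(4,-8 \right)} \right)}} = \frac{4593}{-1014 + 2433} + \frac{67 \left(-3\right)}{\frac{1}{2} \frac{1}{\frac{1}{2} \frac{1}{-8}}} = \frac{4593}{1419} - \frac{201}{\frac{1}{2} \frac{1}{\frac{1}{2} \left(- \frac{1}{8}\right)}} = 4593 \cdot \frac{1}{1419} - \frac{201}{\frac{1}{2} \frac{1}{- \frac{1}{16}}} = \frac{1531}{473} - \frac{201}{\frac{1}{2} \left(-16\right)} = \frac{1531}{473} - \frac{201}{-8} = \frac{1531}{473} - - \frac{201}{8} = \frac{1531}{473} + \frac{201}{8} = \frac{107321}{3784}$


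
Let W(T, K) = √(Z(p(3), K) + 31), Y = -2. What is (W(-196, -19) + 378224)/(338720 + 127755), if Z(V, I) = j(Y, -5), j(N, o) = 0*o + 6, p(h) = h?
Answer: 378224/466475 + √37/466475 ≈ 0.81083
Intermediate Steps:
j(N, o) = 6 (j(N, o) = 0 + 6 = 6)
Z(V, I) = 6
W(T, K) = √37 (W(T, K) = √(6 + 31) = √37)
(W(-196, -19) + 378224)/(338720 + 127755) = (√37 + 378224)/(338720 + 127755) = (378224 + √37)/466475 = (378224 + √37)*(1/466475) = 378224/466475 + √37/466475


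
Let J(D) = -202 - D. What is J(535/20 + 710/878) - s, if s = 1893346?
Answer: -3325118681/1756 ≈ -1.8936e+6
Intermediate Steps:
J(535/20 + 710/878) - s = (-202 - (535/20 + 710/878)) - 1*1893346 = (-202 - (535*(1/20) + 710*(1/878))) - 1893346 = (-202 - (107/4 + 355/439)) - 1893346 = (-202 - 1*48393/1756) - 1893346 = (-202 - 48393/1756) - 1893346 = -403105/1756 - 1893346 = -3325118681/1756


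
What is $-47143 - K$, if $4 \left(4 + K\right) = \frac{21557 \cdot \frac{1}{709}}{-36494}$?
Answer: $- \frac{4878744307219}{103496984} \approx -47139.0$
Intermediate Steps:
$K = - \frac{414009493}{103496984}$ ($K = -4 + \frac{\frac{21557}{709} \frac{1}{-36494}}{4} = -4 + \frac{21557 \cdot \frac{1}{709} \left(- \frac{1}{36494}\right)}{4} = -4 + \frac{\frac{21557}{709} \left(- \frac{1}{36494}\right)}{4} = -4 + \frac{1}{4} \left(- \frac{21557}{25874246}\right) = -4 - \frac{21557}{103496984} = - \frac{414009493}{103496984} \approx -4.0002$)
$-47143 - K = -47143 - - \frac{414009493}{103496984} = -47143 + \frac{414009493}{103496984} = - \frac{4878744307219}{103496984}$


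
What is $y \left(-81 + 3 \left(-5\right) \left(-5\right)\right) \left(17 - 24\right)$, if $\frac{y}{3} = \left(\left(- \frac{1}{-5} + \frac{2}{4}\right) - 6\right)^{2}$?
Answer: $\frac{176967}{50} \approx 3539.3$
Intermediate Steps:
$y = \frac{8427}{100}$ ($y = 3 \left(\left(- \frac{1}{-5} + \frac{2}{4}\right) - 6\right)^{2} = 3 \left(\left(\left(-1\right) \left(- \frac{1}{5}\right) + 2 \cdot \frac{1}{4}\right) - 6\right)^{2} = 3 \left(\left(\frac{1}{5} + \frac{1}{2}\right) - 6\right)^{2} = 3 \left(\frac{7}{10} - 6\right)^{2} = 3 \left(- \frac{53}{10}\right)^{2} = 3 \cdot \frac{2809}{100} = \frac{8427}{100} \approx 84.27$)
$y \left(-81 + 3 \left(-5\right) \left(-5\right)\right) \left(17 - 24\right) = \frac{8427 \left(-81 + 3 \left(-5\right) \left(-5\right)\right) \left(17 - 24\right)}{100} = \frac{8427 \left(-81 - -75\right) \left(-7\right)}{100} = \frac{8427 \left(-81 + 75\right) \left(-7\right)}{100} = \frac{8427 \left(\left(-6\right) \left(-7\right)\right)}{100} = \frac{8427}{100} \cdot 42 = \frac{176967}{50}$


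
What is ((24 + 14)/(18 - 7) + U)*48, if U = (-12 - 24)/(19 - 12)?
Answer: -6240/77 ≈ -81.039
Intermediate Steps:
U = -36/7 ≈ -5.1429
((24 + 14)/(18 - 7) + U)*48 = ((24 + 14)/(18 - 7) - 36/7)*48 = (38/11 - 36/7)*48 = -130/77*48 = -6240/77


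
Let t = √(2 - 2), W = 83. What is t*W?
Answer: 0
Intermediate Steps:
t = 0 (t = √0 = 0)
t*W = 0*83 = 0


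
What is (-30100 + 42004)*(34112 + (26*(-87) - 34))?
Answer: 378737664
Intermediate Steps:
(-30100 + 42004)*(34112 + (26*(-87) - 34)) = 11904*(34112 + (-2262 - 34)) = 11904*(34112 - 2296) = 11904*31816 = 378737664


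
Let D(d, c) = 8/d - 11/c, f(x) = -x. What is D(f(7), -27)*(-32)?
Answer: 4448/189 ≈ 23.534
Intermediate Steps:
D(d, c) = -11/c + 8/d
D(f(7), -27)*(-32) = (-11/(-27) + 8/((-1*7)))*(-32) = (-11*(-1/27) + 8/(-7))*(-32) = (11/27 + 8*(-⅐))*(-32) = (11/27 - 8/7)*(-32) = -139/189*(-32) = 4448/189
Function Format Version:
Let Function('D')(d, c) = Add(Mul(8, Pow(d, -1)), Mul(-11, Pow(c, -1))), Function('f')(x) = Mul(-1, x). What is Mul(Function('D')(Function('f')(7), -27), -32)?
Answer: Rational(4448, 189) ≈ 23.534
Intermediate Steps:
Function('D')(d, c) = Add(Mul(-11, Pow(c, -1)), Mul(8, Pow(d, -1)))
Mul(Function('D')(Function('f')(7), -27), -32) = Mul(Add(Mul(-11, Pow(-27, -1)), Mul(8, Pow(Mul(-1, 7), -1))), -32) = Mul(Add(Mul(-11, Rational(-1, 27)), Mul(8, Pow(-7, -1))), -32) = Mul(Add(Rational(11, 27), Mul(8, Rational(-1, 7))), -32) = Mul(Add(Rational(11, 27), Rational(-8, 7)), -32) = Mul(Rational(-139, 189), -32) = Rational(4448, 189)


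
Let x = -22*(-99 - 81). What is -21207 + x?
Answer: -17247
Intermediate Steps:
x = 3960 (x = -22*(-180) = 3960)
-21207 + x = -21207 + 3960 = -17247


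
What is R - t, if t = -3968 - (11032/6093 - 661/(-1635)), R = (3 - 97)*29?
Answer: 4131645701/3320685 ≈ 1244.2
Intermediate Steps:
R = -2726 (R = -94*29 = -2726)
t = -13183833011/3320685 (t = -3968 - (11032*(1/6093) - 661*(-1/1635)) = -3968 - (11032/6093 + 661/1635) = -3968 - 1*7354931/3320685 = -3968 - 7354931/3320685 = -13183833011/3320685 ≈ -3970.2)
R - t = -2726 - 1*(-13183833011/3320685) = -2726 + 13183833011/3320685 = 4131645701/3320685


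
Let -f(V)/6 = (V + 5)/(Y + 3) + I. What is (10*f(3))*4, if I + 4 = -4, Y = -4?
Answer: 3840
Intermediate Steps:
I = -8 (I = -4 - 4 = -8)
f(V) = 78 + 6*V (f(V) = -6*((V + 5)/(-4 + 3) - 8) = -6*((5 + V)/(-1) - 8) = -6*((5 + V)*(-1) - 8) = -6*((-5 - V) - 8) = -6*(-13 - V) = 78 + 6*V)
(10*f(3))*4 = (10*(78 + 6*3))*4 = (10*(78 + 18))*4 = (10*96)*4 = 960*4 = 3840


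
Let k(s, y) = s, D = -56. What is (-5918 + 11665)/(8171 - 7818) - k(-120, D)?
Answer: 48107/353 ≈ 136.28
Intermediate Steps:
(-5918 + 11665)/(8171 - 7818) - k(-120, D) = (-5918 + 11665)/(8171 - 7818) - 1*(-120) = 5747/353 + 120 = 48107/353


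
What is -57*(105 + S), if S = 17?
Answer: -6954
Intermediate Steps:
-57*(105 + S) = -57*(105 + 17) = -57*122 = -6954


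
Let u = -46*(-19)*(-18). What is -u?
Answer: 15732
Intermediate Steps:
u = -15732 (u = 874*(-18) = -15732)
-u = -1*(-15732) = 15732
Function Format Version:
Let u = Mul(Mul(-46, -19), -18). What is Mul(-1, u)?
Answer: 15732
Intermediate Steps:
u = -15732 (u = Mul(874, -18) = -15732)
Mul(-1, u) = Mul(-1, -15732) = 15732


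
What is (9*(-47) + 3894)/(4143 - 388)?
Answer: 3471/3755 ≈ 0.92437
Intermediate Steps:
(9*(-47) + 3894)/(4143 - 388) = (-423 + 3894)/3755 = 3471*(1/3755) = 3471/3755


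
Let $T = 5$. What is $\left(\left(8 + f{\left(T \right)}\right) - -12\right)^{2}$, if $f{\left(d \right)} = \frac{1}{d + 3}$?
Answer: $\frac{25921}{64} \approx 405.02$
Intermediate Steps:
$f{\left(d \right)} = \frac{1}{3 + d}$
$\left(\left(8 + f{\left(T \right)}\right) - -12\right)^{2} = \left(\left(8 + \frac{1}{3 + 5}\right) - -12\right)^{2} = \left(\left(8 + \frac{1}{8}\right) + 12\right)^{2} = \left(\frac{65}{8} + 12\right)^{2} = \left(\frac{161}{8}\right)^{2} = \frac{25921}{64}$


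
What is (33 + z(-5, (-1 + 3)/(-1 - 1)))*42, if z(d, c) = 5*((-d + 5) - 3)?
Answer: 2856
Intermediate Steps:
z(d, c) = 10 - 5*d (z(d, c) = 5*((5 - d) - 3) = 5*(2 - d) = 10 - 5*d)
(33 + z(-5, (-1 + 3)/(-1 - 1)))*42 = (33 + (10 - 5*(-5)))*42 = (33 + (10 + 25))*42 = (33 + 35)*42 = 68*42 = 2856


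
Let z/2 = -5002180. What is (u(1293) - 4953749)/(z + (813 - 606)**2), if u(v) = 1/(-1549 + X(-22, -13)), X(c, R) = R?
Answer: 7737755939/15559880182 ≈ 0.49729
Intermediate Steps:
z = -10004360 (z = 2*(-5002180) = -10004360)
u(v) = -1/1562 (u(v) = 1/(-1549 - 13) = 1/(-1562) = -1/1562)
(u(1293) - 4953749)/(z + (813 - 606)**2) = (-1/1562 - 4953749)/(-10004360 + (813 - 606)**2) = -7737755939/(1562*(-10004360 + 207**2)) = -7737755939/(1562*(-10004360 + 42849)) = -7737755939/1562/(-9961511) = -7737755939/1562*(-1/9961511) = 7737755939/15559880182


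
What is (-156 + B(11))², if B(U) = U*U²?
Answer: 1380625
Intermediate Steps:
B(U) = U³
(-156 + B(11))² = (-156 + 11³)² = (-156 + 1331)² = 1175² = 1380625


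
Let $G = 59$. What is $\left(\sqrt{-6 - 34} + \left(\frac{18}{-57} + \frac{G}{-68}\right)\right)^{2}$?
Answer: $\frac{\left(1529 - 2584 i \sqrt{10}\right)^{2}}{1669264} \approx -38.599 - 14.969 i$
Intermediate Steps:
$\left(\sqrt{-6 - 34} + \left(\frac{18}{-57} + \frac{G}{-68}\right)\right)^{2} = \left(\sqrt{-6 - 34} + \left(\frac{18}{-57} + \frac{59}{-68}\right)\right)^{2} = \left(\sqrt{-40} + \left(18 \left(- \frac{1}{57}\right) + 59 \left(- \frac{1}{68}\right)\right)\right)^{2} = \left(2 i \sqrt{10} - \frac{1529}{1292}\right)^{2} = \left(- \frac{1529}{1292} + 2 i \sqrt{10}\right)^{2}$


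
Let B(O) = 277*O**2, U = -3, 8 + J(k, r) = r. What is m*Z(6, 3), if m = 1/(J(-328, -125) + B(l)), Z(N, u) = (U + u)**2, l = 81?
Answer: 0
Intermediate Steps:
J(k, r) = -8 + r
Z(N, u) = (-3 + u)**2
m = 1/1817264 (m = 1/((-8 - 125) + 277*81**2) = 1/(-133 + 277*6561) = 1/(-133 + 1817397) = 1/1817264 ≈ 5.5028e-7)
m*Z(6, 3) = (-3 + 3)**2/1817264 = (1/1817264)*0**2 = (1/1817264)*0 = 0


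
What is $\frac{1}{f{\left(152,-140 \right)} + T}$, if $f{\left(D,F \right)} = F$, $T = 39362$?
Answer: $\frac{1}{39222} \approx 2.5496 \cdot 10^{-5}$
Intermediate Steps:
$\frac{1}{f{\left(152,-140 \right)} + T} = \frac{1}{-140 + 39362} = \frac{1}{39222}$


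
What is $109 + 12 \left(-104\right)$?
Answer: $-1139$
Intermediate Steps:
$109 + 12 \left(-104\right) = 109 - 1248 = -1139$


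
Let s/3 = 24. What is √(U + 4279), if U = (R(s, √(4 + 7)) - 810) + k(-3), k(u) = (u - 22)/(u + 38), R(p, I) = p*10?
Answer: √205226/7 ≈ 64.717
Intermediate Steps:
s = 72 (s = 3*24 = 72)
R(p, I) = 10*p
k(u) = (-22 + u)/(38 + u)
U = -635/7 (U = (10*72 - 810) + (-22 - 3)/(38 - 3) = (720 - 810) - 25/35 = -90 + (1/35)*(-25) = -90 - 5/7 = -635/7 ≈ -90.714)
√(U + 4279) = √(-635/7 + 4279) = √(29318/7) = √205226/7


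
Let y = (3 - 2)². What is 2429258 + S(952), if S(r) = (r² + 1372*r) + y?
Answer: 4641707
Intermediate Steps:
y = 1 (y = 1² = 1)
S(r) = 1 + r² + 1372*r (S(r) = (r² + 1372*r) + 1 = 1 + r² + 1372*r)
2429258 + S(952) = 2429258 + (1 + 952² + 1372*952) = 2429258 + (1 + 906304 + 1306144) = 2429258 + 2212449 = 4641707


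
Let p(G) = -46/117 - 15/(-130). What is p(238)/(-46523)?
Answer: 5/837414 ≈ 5.9708e-6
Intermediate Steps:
p(G) = -5/18 (p(G) = -46*1/117 - 15*(-1/130) = -46/117 + 3/26 = -5/18)
p(238)/(-46523) = -5/18/(-46523) = -5/18*(-1/46523) = 5/837414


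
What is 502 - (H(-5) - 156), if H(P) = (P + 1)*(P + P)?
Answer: 618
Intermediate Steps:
H(P) = 2*P*(1 + P) (H(P) = (1 + P)*(2*P) = 2*P*(1 + P))
502 - (H(-5) - 156) = 502 - (2*(-5)*(1 - 5) - 156) = 502 - (2*(-5)*(-4) - 156) = 502 - (40 - 156) = 502 - 1*(-116) = 502 + 116 = 618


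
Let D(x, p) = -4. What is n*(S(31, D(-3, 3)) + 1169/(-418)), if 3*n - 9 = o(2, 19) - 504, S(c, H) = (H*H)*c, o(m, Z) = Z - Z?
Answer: -3092385/38 ≈ -81379.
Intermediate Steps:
o(m, Z) = 0
S(c, H) = c*H**2 (S(c, H) = H**2*c = c*H**2)
n = -165 (n = 3 + (0 - 504)/3 = 3 + (1/3)*(-504) = 3 - 168 = -165)
n*(S(31, D(-3, 3)) + 1169/(-418)) = -165*(31*(-4)**2 + 1169/(-418)) = -165*(31*16 + 1169*(-1/418)) = -165*(496 - 1169/418) = -165*206159/418 = -3092385/38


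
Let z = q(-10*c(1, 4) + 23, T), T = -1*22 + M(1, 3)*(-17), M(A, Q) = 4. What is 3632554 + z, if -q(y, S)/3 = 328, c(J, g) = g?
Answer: 3631570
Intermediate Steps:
T = -90 (T = -1*22 + 4*(-17) = -22 - 68 = -90)
q(y, S) = -984 (q(y, S) = -3*328 = -984)
z = -984
3632554 + z = 3632554 - 984 = 3631570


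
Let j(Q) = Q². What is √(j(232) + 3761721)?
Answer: √3815545 ≈ 1953.3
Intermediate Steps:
√(j(232) + 3761721) = √(232² + 3761721) = √(53824 + 3761721) = √3815545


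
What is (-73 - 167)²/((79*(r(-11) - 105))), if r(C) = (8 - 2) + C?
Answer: -5760/869 ≈ -6.6283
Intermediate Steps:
r(C) = 6 + C
(-73 - 167)²/((79*(r(-11) - 105))) = (-73 - 167)²/((79*((6 - 11) - 105))) = (-240)²/((79*(-5 - 105))) = 57600/((79*(-110))) = 57600/(-8690) = 57600*(-1/8690) = -5760/869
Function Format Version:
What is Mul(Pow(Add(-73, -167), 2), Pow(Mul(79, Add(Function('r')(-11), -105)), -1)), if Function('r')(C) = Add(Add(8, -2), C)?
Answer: Rational(-5760, 869) ≈ -6.6283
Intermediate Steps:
Function('r')(C) = Add(6, C)
Mul(Pow(Add(-73, -167), 2), Pow(Mul(79, Add(Function('r')(-11), -105)), -1)) = Mul(Pow(Add(-73, -167), 2), Pow(Mul(79, Add(Add(6, -11), -105)), -1)) = Mul(Pow(-240, 2), Pow(Mul(79, Add(-5, -105)), -1)) = Mul(57600, Pow(Mul(79, -110), -1)) = Mul(57600, Pow(-8690, -1)) = Mul(57600, Rational(-1, 8690)) = Rational(-5760, 869)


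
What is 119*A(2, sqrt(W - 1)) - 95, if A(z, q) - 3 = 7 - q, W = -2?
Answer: 1095 - 119*I*sqrt(3) ≈ 1095.0 - 206.11*I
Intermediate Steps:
A(z, q) = 10 - q (A(z, q) = 3 + (7 - q) = 10 - q)
119*A(2, sqrt(W - 1)) - 95 = 119*(10 - sqrt(-2 - 1)) - 95 = 119*(10 - sqrt(-3)) - 95 = 119*(10 - I*sqrt(3)) - 95 = (1190 - 119*I*sqrt(3)) - 95 = 1095 - 119*I*sqrt(3)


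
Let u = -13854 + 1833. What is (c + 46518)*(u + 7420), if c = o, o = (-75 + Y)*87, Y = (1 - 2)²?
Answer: -184408080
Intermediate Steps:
u = -12021
Y = 1 (Y = (-1)² = 1)
o = -6438 (o = (-75 + 1)*87 = -74*87 = -6438)
c = -6438
(c + 46518)*(u + 7420) = (-6438 + 46518)*(-12021 + 7420) = 40080*(-4601) = -184408080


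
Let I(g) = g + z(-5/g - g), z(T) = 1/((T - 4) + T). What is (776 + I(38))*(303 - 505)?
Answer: -250748862/1525 ≈ -1.6443e+5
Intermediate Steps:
z(T) = 1/(-4 + 2*T) (z(T) = 1/((-4 + T) + T) = 1/(-4 + 2*T))
I(g) = g + 1/(2*(-2 - g - 5/g)) (I(g) = g + 1/(2*(-2 + (-5/g - g))) = g + 1/(2*(-2 + (-g - 5/g))) = g + 1/(2*(-2 - g - 5/g)))
(776 + I(38))*(303 - 505) = (776 + (1/2)*38*(9 + 2*38*(2 + 38))/(5 + 38*(2 + 38)))*(303 - 505) = (776 + (1/2)*38*(9 + 2*38*40)/(5 + 38*40))*(-202) = (776 + (1/2)*38*(9 + 3040)/(5 + 1520))*(-202) = (776 + (1/2)*38*3049/1525)*(-202) = (776 + (1/2)*38*(1/1525)*3049)*(-202) = (776 + 57931/1525)*(-202) = (1241331/1525)*(-202) = -250748862/1525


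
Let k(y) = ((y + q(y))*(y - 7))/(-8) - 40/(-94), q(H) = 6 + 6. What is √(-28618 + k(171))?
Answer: 3*I*√31779238/94 ≈ 179.91*I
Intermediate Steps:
q(H) = 12
k(y) = 20/47 - (-7 + y)*(12 + y)/8 (k(y) = ((y + 12)*(y - 7))/(-8) - 40/(-94) = ((12 + y)*(-7 + y))*(-⅛) - 40*(-1/94) = ((-7 + y)*(12 + y))*(-⅛) + 20/47 = -(-7 + y)*(12 + y)/8 + 20/47 = 20/47 - (-7 + y)*(12 + y)/8)
√(-28618 + k(171)) = √(-28618 + (1027/94 - 5/8*171 - ⅛*171²)) = √(-28618 + (1027/94 - 855/8 - ⅛*29241)) = √(-28618 + (1027/94 - 855/8 - 29241/8)) = √(-28618 - 352601/94) = √(-3042693/94) = 3*I*√31779238/94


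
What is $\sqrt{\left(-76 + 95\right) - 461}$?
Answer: $i \sqrt{442} \approx 21.024 i$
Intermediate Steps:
$\sqrt{\left(-76 + 95\right) - 461} = \sqrt{19 - 461} = \sqrt{-442} = i \sqrt{442}$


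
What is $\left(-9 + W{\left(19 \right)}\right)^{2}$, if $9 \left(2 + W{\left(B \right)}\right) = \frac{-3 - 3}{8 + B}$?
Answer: $\frac{797449}{6561} \approx 121.54$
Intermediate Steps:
$W{\left(B \right)} = -2 - \frac{2}{3 \left(8 + B\right)}$ ($W{\left(B \right)} = -2 + \frac{\left(-3 - 3\right) \frac{1}{8 + B}}{9} = -2 + \frac{\left(-6\right) \frac{1}{8 + B}}{9} = -2 - \frac{2}{3 \left(8 + B\right)}$)
$\left(-9 + W{\left(19 \right)}\right)^{2} = \left(-9 + \frac{2 \left(-25 - 57\right)}{3 \left(8 + 19\right)}\right)^{2} = \left(-9 + \frac{2 \left(-25 - 57\right)}{3 \cdot 27}\right)^{2} = \left(-9 + \frac{2}{3} \cdot \frac{1}{27} \left(-82\right)\right)^{2} = \left(-9 - \frac{164}{81}\right)^{2} = \left(- \frac{893}{81}\right)^{2} = \frac{797449}{6561}$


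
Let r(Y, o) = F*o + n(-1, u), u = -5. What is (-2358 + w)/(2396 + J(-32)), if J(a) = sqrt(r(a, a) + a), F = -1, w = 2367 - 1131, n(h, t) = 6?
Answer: -1344156/2870405 + 561*sqrt(6)/2870405 ≈ -0.46780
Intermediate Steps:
w = 1236
r(Y, o) = 6 - o (r(Y, o) = -o + 6 = 6 - o)
J(a) = sqrt(6) (J(a) = sqrt((6 - a) + a) = sqrt(6))
(-2358 + w)/(2396 + J(-32)) = (-2358 + 1236)/(2396 + sqrt(6)) = -1122/(2396 + sqrt(6))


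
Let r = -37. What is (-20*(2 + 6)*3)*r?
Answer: 17760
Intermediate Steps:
(-20*(2 + 6)*3)*r = -20*(2 + 6)*3*(-37) = -160*3*(-37) = -20*24*(-37) = -480*(-37) = 17760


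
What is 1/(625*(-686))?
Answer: -1/428750 ≈ -2.3324e-6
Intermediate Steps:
1/(625*(-686)) = 1/(-428750) = -1/428750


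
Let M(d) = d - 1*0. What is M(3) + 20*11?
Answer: 223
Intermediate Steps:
M(d) = d (M(d) = d + 0 = d)
M(3) + 20*11 = 3 + 20*11 = 3 + 220 = 223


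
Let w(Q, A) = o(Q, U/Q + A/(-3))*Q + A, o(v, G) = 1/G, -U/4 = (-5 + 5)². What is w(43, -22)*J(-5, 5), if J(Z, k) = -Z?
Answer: -1775/22 ≈ -80.682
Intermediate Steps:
U = 0 (U = -4*(-5 + 5)² = -4*0² = -4*0 = 0)
w(Q, A) = A - 3*Q/A (w(Q, A) = Q/(0/Q + A/(-3)) + A = Q/(0 + A*(-⅓)) + A = Q/(0 - A/3) + A = Q/((-A/3)) + A = (-3/A)*Q + A = -3*Q/A + A = A - 3*Q/A)
w(43, -22)*J(-5, 5) = (-22 - 3*43/(-22))*(-1*(-5)) = (-22 - 3*43*(-1/22))*5 = (-22 + 129/22)*5 = -355/22*5 = -1775/22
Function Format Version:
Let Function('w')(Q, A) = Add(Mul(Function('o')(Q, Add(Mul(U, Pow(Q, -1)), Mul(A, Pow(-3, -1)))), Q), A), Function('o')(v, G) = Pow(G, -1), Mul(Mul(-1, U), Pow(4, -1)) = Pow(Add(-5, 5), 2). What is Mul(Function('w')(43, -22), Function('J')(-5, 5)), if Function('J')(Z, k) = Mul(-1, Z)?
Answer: Rational(-1775, 22) ≈ -80.682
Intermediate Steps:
U = 0 (U = Mul(-4, Pow(Add(-5, 5), 2)) = Mul(-4, Pow(0, 2)) = Mul(-4, 0) = 0)
Function('w')(Q, A) = Add(A, Mul(-3, Q, Pow(A, -1))) (Function('w')(Q, A) = Add(Mul(Pow(Add(Mul(0, Pow(Q, -1)), Mul(A, Pow(-3, -1))), -1), Q), A) = Add(Mul(Pow(Add(0, Mul(A, Rational(-1, 3))), -1), Q), A) = Add(Mul(Pow(Add(0, Mul(Rational(-1, 3), A)), -1), Q), A) = Add(Mul(Pow(Mul(Rational(-1, 3), A), -1), Q), A) = Add(Mul(Mul(-3, Pow(A, -1)), Q), A) = Add(Mul(-3, Q, Pow(A, -1)), A) = Add(A, Mul(-3, Q, Pow(A, -1))))
Mul(Function('w')(43, -22), Function('J')(-5, 5)) = Mul(Add(-22, Mul(-3, 43, Pow(-22, -1))), Mul(-1, -5)) = Mul(Add(-22, Mul(-3, 43, Rational(-1, 22))), 5) = Mul(Add(-22, Rational(129, 22)), 5) = Mul(Rational(-355, 22), 5) = Rational(-1775, 22)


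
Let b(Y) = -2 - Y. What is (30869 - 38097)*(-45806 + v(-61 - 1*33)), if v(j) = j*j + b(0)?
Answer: 267233616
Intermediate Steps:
v(j) = -2 + j² (v(j) = j*j + (-2 - 1*0) = j² + (-2 + 0) = j² - 2 = -2 + j²)
(30869 - 38097)*(-45806 + v(-61 - 1*33)) = (30869 - 38097)*(-45806 + (-2 + (-61 - 1*33)²)) = -7228*(-45806 + (-2 + (-61 - 33)²)) = -7228*(-45806 + (-2 + (-94)²)) = -7228*(-45806 + (-2 + 8836)) = -7228*(-45806 + 8834) = -7228*(-36972) = 267233616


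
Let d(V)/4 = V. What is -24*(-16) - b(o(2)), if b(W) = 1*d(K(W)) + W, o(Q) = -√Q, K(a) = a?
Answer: 384 + 5*√2 ≈ 391.07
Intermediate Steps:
d(V) = 4*V
b(W) = 5*W (b(W) = 1*(4*W) + W = 4*W + W = 5*W)
-24*(-16) - b(o(2)) = -24*(-16) - 5*(-√2) = 384 - (-5)*√2 = 384 + 5*√2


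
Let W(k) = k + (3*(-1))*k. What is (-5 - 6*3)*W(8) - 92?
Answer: 276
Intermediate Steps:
W(k) = -2*k (W(k) = k - 3*k = -2*k)
(-5 - 6*3)*W(8) - 92 = (-5 - 6*3)*(-2*8) - 92 = (-5 - 18)*(-16) - 92 = -23*(-16) - 92 = 368 - 92 = 276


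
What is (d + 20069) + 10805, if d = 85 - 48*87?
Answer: 26783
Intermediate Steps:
d = -4091 (d = 85 - 4176 = -4091)
(d + 20069) + 10805 = (-4091 + 20069) + 10805 = 15978 + 10805 = 26783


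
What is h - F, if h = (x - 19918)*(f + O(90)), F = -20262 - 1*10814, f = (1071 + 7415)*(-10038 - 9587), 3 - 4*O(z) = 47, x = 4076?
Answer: 2638291240838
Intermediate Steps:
O(z) = -11 (O(z) = ¾ - ¼*47 = ¾ - 47/4 = -11)
f = -166537750 (f = 8486*(-19625) = -166537750)
F = -31076 (F = -20262 - 10814 = -31076)
h = 2638291209762 (h = (4076 - 19918)*(-166537750 - 11) = -15842*(-166537761) = 2638291209762)
h - F = 2638291209762 - 1*(-31076) = 2638291209762 + 31076 = 2638291240838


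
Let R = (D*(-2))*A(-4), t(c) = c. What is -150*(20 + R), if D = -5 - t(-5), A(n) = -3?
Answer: -3000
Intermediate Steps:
D = 0 (D = -5 - 1*(-5) = -5 + 5 = 0)
R = 0 (R = (0*(-2))*(-3) = 0*(-3) = 0)
-150*(20 + R) = -150*(20 + 0) = -150*20 = -3000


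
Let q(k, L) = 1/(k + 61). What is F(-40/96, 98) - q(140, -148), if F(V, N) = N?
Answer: 19697/201 ≈ 97.995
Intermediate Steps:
q(k, L) = 1/(61 + k)
F(-40/96, 98) - q(140, -148) = 98 - 1/(61 + 140) = 98 - 1/201 = 19697/201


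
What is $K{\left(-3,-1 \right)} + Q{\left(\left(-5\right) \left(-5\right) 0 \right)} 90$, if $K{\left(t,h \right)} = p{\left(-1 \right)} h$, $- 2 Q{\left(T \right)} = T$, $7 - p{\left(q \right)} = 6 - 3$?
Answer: $-4$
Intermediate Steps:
$p{\left(q \right)} = 4$ ($p{\left(q \right)} = 7 - \left(6 - 3\right) = 7 - 3 = 4$)
$Q{\left(T \right)} = - \frac{T}{2}$
$K{\left(t,h \right)} = 4 h$
$K{\left(-3,-1 \right)} + Q{\left(\left(-5\right) \left(-5\right) 0 \right)} 90 = 4 \left(-1\right) + - \frac{\left(-5\right) \left(-5\right) 0}{2} \cdot 90 = -4 + - \frac{25 \cdot 0}{2} \cdot 90 = -4 + \left(- \frac{1}{2}\right) 0 \cdot 90 = -4 + 0 \cdot 90 = -4 + 0 = -4$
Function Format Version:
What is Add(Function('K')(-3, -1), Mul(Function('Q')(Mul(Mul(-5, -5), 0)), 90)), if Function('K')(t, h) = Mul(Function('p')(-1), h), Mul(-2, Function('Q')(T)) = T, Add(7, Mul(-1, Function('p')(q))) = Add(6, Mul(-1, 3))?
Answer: -4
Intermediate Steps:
Function('p')(q) = 4 (Function('p')(q) = Add(7, Mul(-1, Add(6, Mul(-1, 3)))) = Add(7, Mul(-1, Add(6, -3))) = Add(7, Mul(-1, 3)) = Add(7, -3) = 4)
Function('Q')(T) = Mul(Rational(-1, 2), T)
Function('K')(t, h) = Mul(4, h)
Add(Function('K')(-3, -1), Mul(Function('Q')(Mul(Mul(-5, -5), 0)), 90)) = Add(Mul(4, -1), Mul(Mul(Rational(-1, 2), Mul(Mul(-5, -5), 0)), 90)) = Add(-4, Mul(Mul(Rational(-1, 2), Mul(25, 0)), 90)) = Add(-4, Mul(Mul(Rational(-1, 2), 0), 90)) = Add(-4, Mul(0, 90)) = Add(-4, 0) = -4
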